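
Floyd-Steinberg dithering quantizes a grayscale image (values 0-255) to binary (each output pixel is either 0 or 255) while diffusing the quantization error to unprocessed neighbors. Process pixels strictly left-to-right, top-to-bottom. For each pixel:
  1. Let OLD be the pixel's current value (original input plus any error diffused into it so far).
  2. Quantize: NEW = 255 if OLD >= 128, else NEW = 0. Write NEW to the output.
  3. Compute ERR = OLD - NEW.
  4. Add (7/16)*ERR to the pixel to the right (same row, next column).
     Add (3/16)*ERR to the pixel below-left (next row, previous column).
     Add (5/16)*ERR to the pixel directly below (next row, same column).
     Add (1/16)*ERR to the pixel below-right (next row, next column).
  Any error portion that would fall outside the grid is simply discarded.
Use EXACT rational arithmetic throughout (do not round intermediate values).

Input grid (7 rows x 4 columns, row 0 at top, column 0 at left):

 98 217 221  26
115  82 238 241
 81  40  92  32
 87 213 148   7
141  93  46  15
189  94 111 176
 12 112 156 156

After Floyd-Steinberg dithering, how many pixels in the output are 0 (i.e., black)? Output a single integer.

Answer: 15

Derivation:
(0,0): OLD=98 → NEW=0, ERR=98
(0,1): OLD=2079/8 → NEW=255, ERR=39/8
(0,2): OLD=28561/128 → NEW=255, ERR=-4079/128
(0,3): OLD=24695/2048 → NEW=0, ERR=24695/2048
(1,0): OLD=18757/128 → NEW=255, ERR=-13883/128
(1,1): OLD=37091/1024 → NEW=0, ERR=37091/1024
(1,2): OLD=8075807/32768 → NEW=255, ERR=-280033/32768
(1,3): OLD=125324553/524288 → NEW=255, ERR=-8368887/524288
(2,0): OLD=883057/16384 → NEW=0, ERR=883057/16384
(2,1): OLD=34874731/524288 → NEW=0, ERR=34874731/524288
(2,2): OLD=123419543/1048576 → NEW=0, ERR=123419543/1048576
(2,3): OLD=1308157787/16777216 → NEW=0, ERR=1308157787/16777216
(3,0): OLD=975722209/8388608 → NEW=0, ERR=975722209/8388608
(3,1): OLD=41622604223/134217728 → NEW=255, ERR=7397083583/134217728
(3,2): OLD=488919390529/2147483648 → NEW=255, ERR=-58688939711/2147483648
(3,3): OLD=919679798343/34359738368 → NEW=0, ERR=919679798343/34359738368
(4,0): OLD=403044221837/2147483648 → NEW=255, ERR=-144564108403/2147483648
(4,1): OLD=1424495831207/17179869184 → NEW=0, ERR=1424495831207/17179869184
(4,2): OLD=45189286691143/549755813888 → NEW=0, ERR=45189286691143/549755813888
(4,3): OLD=506816417472545/8796093022208 → NEW=0, ERR=506816417472545/8796093022208
(5,0): OLD=50442847569917/274877906944 → NEW=255, ERR=-19651018700803/274877906944
(5,1): OLD=878197263591691/8796093022208 → NEW=0, ERR=878197263591691/8796093022208
(5,2): OLD=863568003308447/4398046511104 → NEW=255, ERR=-257933857023073/4398046511104
(5,3): OLD=24415834626635719/140737488355328 → NEW=255, ERR=-11472224903972921/140737488355328
(6,0): OLD=1179278658910529/140737488355328 → NEW=0, ERR=1179278658910529/140737488355328
(6,1): OLD=295889338983430615/2251799813685248 → NEW=255, ERR=-278319613506307625/2251799813685248
(6,2): OLD=2686096070523931441/36028797018963968 → NEW=0, ERR=2686096070523931441/36028797018963968
(6,3): OLD=91933107819183231319/576460752303423488 → NEW=255, ERR=-55064384018189758121/576460752303423488
Output grid:
  Row 0: .##.  (2 black, running=2)
  Row 1: #.##  (1 black, running=3)
  Row 2: ....  (4 black, running=7)
  Row 3: .##.  (2 black, running=9)
  Row 4: #...  (3 black, running=12)
  Row 5: #.##  (1 black, running=13)
  Row 6: .#.#  (2 black, running=15)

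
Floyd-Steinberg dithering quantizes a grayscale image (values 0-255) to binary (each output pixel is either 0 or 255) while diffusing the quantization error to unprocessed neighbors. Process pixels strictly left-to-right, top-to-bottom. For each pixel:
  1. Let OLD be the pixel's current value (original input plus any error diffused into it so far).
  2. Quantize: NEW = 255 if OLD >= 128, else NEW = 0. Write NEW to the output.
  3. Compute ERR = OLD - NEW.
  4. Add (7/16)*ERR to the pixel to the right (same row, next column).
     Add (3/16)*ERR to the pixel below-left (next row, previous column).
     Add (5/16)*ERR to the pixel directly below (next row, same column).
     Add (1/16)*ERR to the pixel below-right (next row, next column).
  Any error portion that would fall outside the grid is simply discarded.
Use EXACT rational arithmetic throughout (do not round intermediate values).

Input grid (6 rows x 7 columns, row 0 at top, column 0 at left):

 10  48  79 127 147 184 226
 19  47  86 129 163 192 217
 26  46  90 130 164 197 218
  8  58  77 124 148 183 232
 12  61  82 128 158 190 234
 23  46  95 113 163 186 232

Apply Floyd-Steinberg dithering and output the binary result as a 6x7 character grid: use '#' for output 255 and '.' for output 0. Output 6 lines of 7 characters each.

(0,0): OLD=10 → NEW=0, ERR=10
(0,1): OLD=419/8 → NEW=0, ERR=419/8
(0,2): OLD=13045/128 → NEW=0, ERR=13045/128
(0,3): OLD=351411/2048 → NEW=255, ERR=-170829/2048
(0,4): OLD=3621093/32768 → NEW=0, ERR=3621093/32768
(0,5): OLD=121816643/524288 → NEW=255, ERR=-11876797/524288
(0,6): OLD=1812687829/8388608 → NEW=255, ERR=-326407211/8388608
(1,0): OLD=4089/128 → NEW=0, ERR=4089/128
(1,1): OLD=99407/1024 → NEW=0, ERR=99407/1024
(1,2): OLD=4848123/32768 → NEW=255, ERR=-3507717/32768
(1,3): OLD=10903903/131072 → NEW=0, ERR=10903903/131072
(1,4): OLD=1882977213/8388608 → NEW=255, ERR=-256117827/8388608
(1,5): OLD=11487306701/67108864 → NEW=255, ERR=-5625453619/67108864
(1,6): OLD=179047282019/1073741824 → NEW=255, ERR=-94756883101/1073741824
(2,0): OLD=887765/16384 → NEW=0, ERR=887765/16384
(2,1): OLD=42974711/524288 → NEW=0, ERR=42974711/524288
(2,2): OLD=956923557/8388608 → NEW=0, ERR=956923557/8388608
(2,3): OLD=12984844733/67108864 → NEW=255, ERR=-4127915587/67108864
(2,4): OLD=62829987213/536870912 → NEW=0, ERR=62829987213/536870912
(2,5): OLD=3496964029551/17179869184 → NEW=255, ERR=-883902612369/17179869184
(2,6): OLD=44715398652665/274877906944 → NEW=255, ERR=-25378467618055/274877906944
(3,0): OLD=338075397/8388608 → NEW=0, ERR=338075397/8388608
(3,1): OLD=8457219617/67108864 → NEW=0, ERR=8457219617/67108864
(3,2): OLD=86636308147/536870912 → NEW=255, ERR=-50265774413/536870912
(3,3): OLD=199476978581/2147483648 → NEW=0, ERR=199476978581/2147483648
(3,4): OLD=58196984754949/274877906944 → NEW=255, ERR=-11896881515771/274877906944
(3,5): OLD=303442841265503/2199023255552 → NEW=255, ERR=-257308088900257/2199023255552
(3,6): OLD=5233339463201793/35184372088832 → NEW=255, ERR=-3738675419450367/35184372088832
(4,0): OLD=51779576619/1073741824 → NEW=0, ERR=51779576619/1073741824
(4,1): OLD=1828685630255/17179869184 → NEW=0, ERR=1828685630255/17179869184
(4,2): OLD=34250759583009/274877906944 → NEW=0, ERR=34250759583009/274877906944
(4,3): OLD=434471907873723/2199023255552 → NEW=255, ERR=-126279022292037/2199023255552
(4,4): OLD=1815821266363265/17592186044416 → NEW=0, ERR=1815821266363265/17592186044416
(4,5): OLD=99058514674744641/562949953421312 → NEW=255, ERR=-44493723447689919/562949953421312
(4,6): OLD=1431263657161067543/9007199254740992 → NEW=255, ERR=-865572152797885417/9007199254740992
(5,0): OLD=15950614879997/274877906944 → NEW=0, ERR=15950614879997/274877906944
(5,1): OLD=288133572227327/2199023255552 → NEW=255, ERR=-272617357938433/2199023255552
(5,2): OLD=1329729459993449/17592186044416 → NEW=0, ERR=1329729459993449/17592186044416
(5,3): OLD=21851565054489581/140737488355328 → NEW=255, ERR=-14036494476119059/140737488355328
(5,4): OLD=1199874435759739215/9007199254740992 → NEW=255, ERR=-1096961374199213745/9007199254740992
(5,5): OLD=6950090758441918943/72057594037927936 → NEW=0, ERR=6950090758441918943/72057594037927936
(5,6): OLD=275810341664662204721/1152921504606846976 → NEW=255, ERR=-18184642010083774159/1152921504606846976
Row 0: ...#.##
Row 1: ..#.###
Row 2: ...#.##
Row 3: ..#.###
Row 4: ...#.##
Row 5: .#.##.#

Answer: ...#.##
..#.###
...#.##
..#.###
...#.##
.#.##.#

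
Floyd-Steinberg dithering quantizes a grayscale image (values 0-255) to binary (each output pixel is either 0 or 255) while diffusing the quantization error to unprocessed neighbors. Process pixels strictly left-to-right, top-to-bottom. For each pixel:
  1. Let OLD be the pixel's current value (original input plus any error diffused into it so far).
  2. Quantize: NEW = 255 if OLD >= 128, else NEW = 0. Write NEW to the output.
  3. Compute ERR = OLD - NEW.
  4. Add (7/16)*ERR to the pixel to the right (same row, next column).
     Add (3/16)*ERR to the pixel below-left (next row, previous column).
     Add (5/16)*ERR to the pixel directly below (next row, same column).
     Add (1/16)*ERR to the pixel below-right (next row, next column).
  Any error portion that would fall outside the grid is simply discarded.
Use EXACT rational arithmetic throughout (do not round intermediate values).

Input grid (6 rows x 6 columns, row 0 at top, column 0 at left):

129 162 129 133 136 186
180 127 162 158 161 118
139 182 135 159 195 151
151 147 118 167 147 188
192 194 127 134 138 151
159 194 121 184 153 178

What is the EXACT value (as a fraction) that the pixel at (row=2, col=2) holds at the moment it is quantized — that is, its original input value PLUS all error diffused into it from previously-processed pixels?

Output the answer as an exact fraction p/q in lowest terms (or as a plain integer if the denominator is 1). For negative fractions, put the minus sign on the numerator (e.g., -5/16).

(0,0): OLD=129 → NEW=255, ERR=-126
(0,1): OLD=855/8 → NEW=0, ERR=855/8
(0,2): OLD=22497/128 → NEW=255, ERR=-10143/128
(0,3): OLD=201383/2048 → NEW=0, ERR=201383/2048
(0,4): OLD=5866129/32768 → NEW=255, ERR=-2489711/32768
(0,5): OLD=80089591/524288 → NEW=255, ERR=-53603849/524288
(1,0): OLD=20565/128 → NEW=255, ERR=-12075/128
(1,1): OLD=98707/1024 → NEW=0, ERR=98707/1024
(1,2): OLD=6701903/32768 → NEW=255, ERR=-1653937/32768
(1,3): OLD=19326211/131072 → NEW=255, ERR=-14097149/131072
(1,4): OLD=647411337/8388608 → NEW=0, ERR=647411337/8388608
(1,5): OLD=15443897327/134217728 → NEW=0, ERR=15443897327/134217728
(2,0): OLD=2090497/16384 → NEW=0, ERR=2090497/16384
(2,1): OLD=132427483/524288 → NEW=255, ERR=-1265957/524288
(2,2): OLD=872657617/8388608 → NEW=0, ERR=872657617/8388608
Target (2,2): original=135, with diffused error = 872657617/8388608

Answer: 872657617/8388608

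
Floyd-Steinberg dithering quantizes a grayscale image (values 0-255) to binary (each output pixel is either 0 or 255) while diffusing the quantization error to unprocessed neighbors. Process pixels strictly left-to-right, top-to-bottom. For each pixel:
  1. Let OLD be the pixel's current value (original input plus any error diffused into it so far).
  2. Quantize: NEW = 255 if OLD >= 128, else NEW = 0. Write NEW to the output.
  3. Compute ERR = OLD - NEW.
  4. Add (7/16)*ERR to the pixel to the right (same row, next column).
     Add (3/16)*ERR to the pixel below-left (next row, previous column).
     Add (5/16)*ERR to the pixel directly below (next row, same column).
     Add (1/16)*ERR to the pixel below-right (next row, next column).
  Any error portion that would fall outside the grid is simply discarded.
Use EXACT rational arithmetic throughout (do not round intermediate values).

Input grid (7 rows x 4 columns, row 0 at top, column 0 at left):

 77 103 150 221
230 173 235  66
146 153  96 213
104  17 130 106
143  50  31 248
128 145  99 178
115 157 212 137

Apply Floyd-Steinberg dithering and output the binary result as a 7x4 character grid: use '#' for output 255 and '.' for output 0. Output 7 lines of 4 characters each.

(0,0): OLD=77 → NEW=0, ERR=77
(0,1): OLD=2187/16 → NEW=255, ERR=-1893/16
(0,2): OLD=25149/256 → NEW=0, ERR=25149/256
(0,3): OLD=1081259/4096 → NEW=255, ERR=36779/4096
(1,0): OLD=59361/256 → NEW=255, ERR=-5919/256
(1,1): OLD=305447/2048 → NEW=255, ERR=-216793/2048
(1,2): OLD=14003507/65536 → NEW=255, ERR=-2708173/65536
(1,3): OLD=59629269/1048576 → NEW=0, ERR=59629269/1048576
(2,0): OLD=3896989/32768 → NEW=0, ERR=3896989/32768
(2,1): OLD=170663311/1048576 → NEW=255, ERR=-96723569/1048576
(2,2): OLD=98097963/2097152 → NEW=0, ERR=98097963/2097152
(2,3): OLD=8343410911/33554432 → NEW=255, ERR=-212969249/33554432
(3,0): OLD=2078177997/16777216 → NEW=0, ERR=2078177997/16777216
(3,1): OLD=15722372691/268435456 → NEW=0, ERR=15722372691/268435456
(3,2): OLD=701312557997/4294967296 → NEW=255, ERR=-393904102483/4294967296
(3,3): OLD=4591540125499/68719476736 → NEW=0, ERR=4591540125499/68719476736
(4,0): OLD=827601681161/4294967296 → NEW=255, ERR=-267614979319/4294967296
(4,1): OLD=1085380028315/34359738368 → NEW=0, ERR=1085380028315/34359738368
(4,2): OLD=35567400444219/1099511627776 → NEW=0, ERR=35567400444219/1099511627776
(4,3): OLD=4878317701928973/17592186044416 → NEW=255, ERR=392310260602893/17592186044416
(5,0): OLD=62920285089849/549755813888 → NEW=0, ERR=62920285089849/549755813888
(5,1): OLD=3643604538855599/17592186044416 → NEW=255, ERR=-842402902470481/17592186044416
(5,2): OLD=829601242778283/8796093022208 → NEW=0, ERR=829601242778283/8796093022208
(5,3): OLD=64247592963514699/281474976710656 → NEW=255, ERR=-7528526097702581/281474976710656
(6,0): OLD=39909659228689837/281474976710656 → NEW=255, ERR=-31866459832527443/281474976710656
(6,1): OLD=528464595744555147/4503599627370496 → NEW=0, ERR=528464595744555147/4503599627370496
(6,2): OLD=20522216892042845917/72057594037927936 → NEW=255, ERR=2147530412371222237/72057594037927936
(6,3): OLD=170142538993516982027/1152921504606846976 → NEW=255, ERR=-123852444681228996853/1152921504606846976
Row 0: .#.#
Row 1: ###.
Row 2: .#.#
Row 3: ..#.
Row 4: #..#
Row 5: .#.#
Row 6: #.##

Answer: .#.#
###.
.#.#
..#.
#..#
.#.#
#.##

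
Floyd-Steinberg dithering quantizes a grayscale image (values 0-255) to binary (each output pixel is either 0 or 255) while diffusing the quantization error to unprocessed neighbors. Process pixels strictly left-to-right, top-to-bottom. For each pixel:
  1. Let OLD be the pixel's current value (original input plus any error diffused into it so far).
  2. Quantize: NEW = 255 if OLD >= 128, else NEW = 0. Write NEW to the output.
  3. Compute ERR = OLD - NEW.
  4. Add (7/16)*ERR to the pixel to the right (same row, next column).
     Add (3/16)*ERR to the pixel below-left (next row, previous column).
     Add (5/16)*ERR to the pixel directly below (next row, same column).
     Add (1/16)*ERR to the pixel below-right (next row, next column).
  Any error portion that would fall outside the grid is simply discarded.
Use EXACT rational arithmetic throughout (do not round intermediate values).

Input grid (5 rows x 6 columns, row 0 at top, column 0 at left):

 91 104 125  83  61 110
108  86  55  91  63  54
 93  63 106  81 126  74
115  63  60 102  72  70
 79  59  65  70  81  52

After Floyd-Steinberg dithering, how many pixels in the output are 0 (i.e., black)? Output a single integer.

Answer: 22

Derivation:
(0,0): OLD=91 → NEW=0, ERR=91
(0,1): OLD=2301/16 → NEW=255, ERR=-1779/16
(0,2): OLD=19547/256 → NEW=0, ERR=19547/256
(0,3): OLD=476797/4096 → NEW=0, ERR=476797/4096
(0,4): OLD=7335275/65536 → NEW=0, ERR=7335275/65536
(0,5): OLD=166690285/1048576 → NEW=255, ERR=-100696595/1048576
(1,0): OLD=29591/256 → NEW=0, ERR=29591/256
(1,1): OLD=249505/2048 → NEW=0, ERR=249505/2048
(1,2): OLD=9636277/65536 → NEW=255, ERR=-7075403/65536
(1,3): OLD=27761553/262144 → NEW=0, ERR=27761553/262144
(1,4): OLD=2241080339/16777216 → NEW=255, ERR=-2037109741/16777216
(1,5): OLD=-5942150763/268435456 → NEW=0, ERR=-5942150763/268435456
(2,0): OLD=4979579/32768 → NEW=255, ERR=-3376261/32768
(2,1): OLD=45062521/1048576 → NEW=0, ERR=45062521/1048576
(2,2): OLD=1988675499/16777216 → NEW=0, ERR=1988675499/16777216
(2,3): OLD=18312532499/134217728 → NEW=255, ERR=-15912988141/134217728
(2,4): OLD=166016644025/4294967296 → NEW=0, ERR=166016644025/4294967296
(2,5): OLD=5250485631903/68719476736 → NEW=0, ERR=5250485631903/68719476736
(3,0): OLD=1524365643/16777216 → NEW=0, ERR=1524365643/16777216
(3,1): OLD=17712187887/134217728 → NEW=255, ERR=-16513332753/134217728
(3,2): OLD=25415873917/1073741824 → NEW=0, ERR=25415873917/1073741824
(3,3): OLD=6182103854007/68719476736 → NEW=0, ERR=6182103854007/68719476736
(3,4): OLD=71662451333719/549755813888 → NEW=255, ERR=-68525281207721/549755813888
(3,5): OLD=367319098811833/8796093022208 → NEW=0, ERR=367319098811833/8796093022208
(4,0): OLD=181085835653/2147483648 → NEW=0, ERR=181085835653/2147483648
(4,1): OLD=2321372838849/34359738368 → NEW=0, ERR=2321372838849/34359738368
(4,2): OLD=122192040395251/1099511627776 → NEW=0, ERR=122192040395251/1099511627776
(4,3): OLD=2196239781841119/17592186044416 → NEW=0, ERR=2196239781841119/17592186044416
(4,4): OLD=30995639772712399/281474976710656 → NEW=0, ERR=30995639772712399/281474976710656
(4,5): OLD=474842770863792713/4503599627370496 → NEW=0, ERR=474842770863792713/4503599627370496
Output grid:
  Row 0: .#...#  (4 black, running=4)
  Row 1: ..#.#.  (4 black, running=8)
  Row 2: #..#..  (4 black, running=12)
  Row 3: .#..#.  (4 black, running=16)
  Row 4: ......  (6 black, running=22)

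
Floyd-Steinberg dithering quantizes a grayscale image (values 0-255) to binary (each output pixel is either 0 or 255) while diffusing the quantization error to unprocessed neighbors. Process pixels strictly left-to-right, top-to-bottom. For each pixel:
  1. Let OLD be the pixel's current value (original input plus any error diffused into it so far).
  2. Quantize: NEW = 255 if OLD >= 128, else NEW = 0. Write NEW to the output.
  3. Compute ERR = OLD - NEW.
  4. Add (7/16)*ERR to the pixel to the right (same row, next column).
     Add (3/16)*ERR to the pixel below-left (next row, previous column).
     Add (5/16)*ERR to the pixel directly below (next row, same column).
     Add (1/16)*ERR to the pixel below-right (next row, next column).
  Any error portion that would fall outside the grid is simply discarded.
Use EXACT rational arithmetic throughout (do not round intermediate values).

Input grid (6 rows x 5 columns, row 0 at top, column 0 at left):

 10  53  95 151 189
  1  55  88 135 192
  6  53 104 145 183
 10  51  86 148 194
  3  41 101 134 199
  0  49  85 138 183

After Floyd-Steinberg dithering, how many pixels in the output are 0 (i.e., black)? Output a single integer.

Answer: 18

Derivation:
(0,0): OLD=10 → NEW=0, ERR=10
(0,1): OLD=459/8 → NEW=0, ERR=459/8
(0,2): OLD=15373/128 → NEW=0, ERR=15373/128
(0,3): OLD=416859/2048 → NEW=255, ERR=-105381/2048
(0,4): OLD=5455485/32768 → NEW=255, ERR=-2900355/32768
(1,0): OLD=1905/128 → NEW=0, ERR=1905/128
(1,1): OLD=105047/1024 → NEW=0, ERR=105047/1024
(1,2): OLD=5385443/32768 → NEW=255, ERR=-2970397/32768
(1,3): OLD=9197511/131072 → NEW=0, ERR=9197511/131072
(1,4): OLD=402284277/2097152 → NEW=255, ERR=-132489483/2097152
(2,0): OLD=489645/16384 → NEW=0, ERR=489645/16384
(2,1): OLD=43026303/524288 → NEW=0, ERR=43026303/524288
(2,2): OLD=1100121789/8388608 → NEW=255, ERR=-1038973251/8388608
(2,3): OLD=12781665895/134217728 → NEW=0, ERR=12781665895/134217728
(2,4): OLD=449482785553/2147483648 → NEW=255, ERR=-98125544687/2147483648
(3,0): OLD=291308189/8388608 → NEW=0, ERR=291308189/8388608
(3,1): OLD=4730072089/67108864 → NEW=0, ERR=4730072089/67108864
(3,2): OLD=217146474147/2147483648 → NEW=0, ERR=217146474147/2147483648
(3,3): OLD=883430760347/4294967296 → NEW=255, ERR=-211785900133/4294967296
(3,4): OLD=11276835047623/68719476736 → NEW=255, ERR=-6246631520057/68719476736
(4,0): OLD=29063769299/1073741824 → NEW=0, ERR=29063769299/1073741824
(4,1): OLD=3298467896339/34359738368 → NEW=0, ERR=3298467896339/34359738368
(4,2): OLD=93325265715197/549755813888 → NEW=255, ERR=-46862466826243/549755813888
(4,3): OLD=620766562007315/8796093022208 → NEW=0, ERR=620766562007315/8796093022208
(4,4): OLD=27920544420452613/140737488355328 → NEW=255, ERR=-7967515110156027/140737488355328
(5,0): OLD=14545606776857/549755813888 → NEW=0, ERR=14545606776857/549755813888
(5,1): OLD=335499243317835/4398046511104 → NEW=0, ERR=335499243317835/4398046511104
(5,2): OLD=15617386038037859/140737488355328 → NEW=0, ERR=15617386038037859/140737488355328
(5,3): OLD=108458016169357037/562949953421312 → NEW=255, ERR=-35094221953077523/562949953421312
(5,4): OLD=1283036667711406495/9007199254740992 → NEW=255, ERR=-1013799142247546465/9007199254740992
Output grid:
  Row 0: ...##  (3 black, running=3)
  Row 1: ..#.#  (3 black, running=6)
  Row 2: ..#.#  (3 black, running=9)
  Row 3: ...##  (3 black, running=12)
  Row 4: ..#.#  (3 black, running=15)
  Row 5: ...##  (3 black, running=18)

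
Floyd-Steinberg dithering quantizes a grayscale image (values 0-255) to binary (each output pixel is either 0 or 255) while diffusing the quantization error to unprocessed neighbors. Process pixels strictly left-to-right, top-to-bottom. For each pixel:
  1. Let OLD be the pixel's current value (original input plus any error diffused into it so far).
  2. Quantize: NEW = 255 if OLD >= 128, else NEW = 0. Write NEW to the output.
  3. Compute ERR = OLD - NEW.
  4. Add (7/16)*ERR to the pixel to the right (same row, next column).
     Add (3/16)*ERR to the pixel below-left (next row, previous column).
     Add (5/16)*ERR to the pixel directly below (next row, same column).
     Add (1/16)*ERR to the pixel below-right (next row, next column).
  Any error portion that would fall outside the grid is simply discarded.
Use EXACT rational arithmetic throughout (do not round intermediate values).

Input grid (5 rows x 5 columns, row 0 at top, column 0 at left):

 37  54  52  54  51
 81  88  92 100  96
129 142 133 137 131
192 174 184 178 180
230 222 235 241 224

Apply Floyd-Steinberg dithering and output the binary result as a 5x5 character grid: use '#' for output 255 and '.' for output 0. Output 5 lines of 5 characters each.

Answer: .....
.#.#.
#.#.#
#####
##.##

Derivation:
(0,0): OLD=37 → NEW=0, ERR=37
(0,1): OLD=1123/16 → NEW=0, ERR=1123/16
(0,2): OLD=21173/256 → NEW=0, ERR=21173/256
(0,3): OLD=369395/4096 → NEW=0, ERR=369395/4096
(0,4): OLD=5928101/65536 → NEW=0, ERR=5928101/65536
(1,0): OLD=27065/256 → NEW=0, ERR=27065/256
(1,1): OLD=356367/2048 → NEW=255, ERR=-165873/2048
(1,2): OLD=6796603/65536 → NEW=0, ERR=6796603/65536
(1,3): OLD=51297503/262144 → NEW=255, ERR=-15549217/262144
(1,4): OLD=436011965/4194304 → NEW=0, ERR=436011965/4194304
(2,0): OLD=4812053/32768 → NEW=255, ERR=-3543787/32768
(2,1): OLD=100063543/1048576 → NEW=0, ERR=100063543/1048576
(2,2): OLD=3204025189/16777216 → NEW=255, ERR=-1074164891/16777216
(2,3): OLD=31252827743/268435456 → NEW=0, ERR=31252827743/268435456
(2,4): OLD=905011940569/4294967296 → NEW=255, ERR=-190204719911/4294967296
(3,0): OLD=2954410181/16777216 → NEW=255, ERR=-1323779899/16777216
(3,1): OLD=20204739937/134217728 → NEW=255, ERR=-14020780703/134217728
(3,2): OLD=627424611579/4294967296 → NEW=255, ERR=-467792048901/4294967296
(3,3): OLD=1326518545539/8589934592 → NEW=255, ERR=-863914775421/8589934592
(3,4): OLD=17789651485679/137438953472 → NEW=255, ERR=-17257281649681/137438953472
(4,0): OLD=398907700971/2147483648 → NEW=255, ERR=-148700629269/2147483648
(4,1): OLD=9188326312299/68719476736 → NEW=255, ERR=-8335140255381/68719476736
(4,2): OLD=134703292497573/1099511627776 → NEW=0, ERR=134703292497573/1099511627776
(4,3): OLD=4095804903806827/17592186044416 → NEW=255, ERR=-390202537519253/17592186044416
(4,4): OLD=47505019304694125/281474976710656 → NEW=255, ERR=-24271099756523155/281474976710656
Row 0: .....
Row 1: .#.#.
Row 2: #.#.#
Row 3: #####
Row 4: ##.##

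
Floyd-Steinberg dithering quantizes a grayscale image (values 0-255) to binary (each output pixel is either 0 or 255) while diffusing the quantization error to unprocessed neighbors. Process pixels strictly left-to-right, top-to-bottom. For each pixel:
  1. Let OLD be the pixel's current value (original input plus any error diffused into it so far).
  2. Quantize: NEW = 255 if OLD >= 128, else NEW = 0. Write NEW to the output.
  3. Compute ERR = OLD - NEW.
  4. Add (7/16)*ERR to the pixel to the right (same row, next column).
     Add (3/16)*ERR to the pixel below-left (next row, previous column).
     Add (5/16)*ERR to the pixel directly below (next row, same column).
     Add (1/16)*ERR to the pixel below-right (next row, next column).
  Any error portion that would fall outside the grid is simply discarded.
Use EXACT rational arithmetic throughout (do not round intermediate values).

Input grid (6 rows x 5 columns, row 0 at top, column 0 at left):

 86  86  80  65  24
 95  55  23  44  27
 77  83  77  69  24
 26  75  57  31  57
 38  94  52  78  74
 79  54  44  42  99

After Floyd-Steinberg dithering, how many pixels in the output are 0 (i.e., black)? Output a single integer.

(0,0): OLD=86 → NEW=0, ERR=86
(0,1): OLD=989/8 → NEW=0, ERR=989/8
(0,2): OLD=17163/128 → NEW=255, ERR=-15477/128
(0,3): OLD=24781/2048 → NEW=0, ERR=24781/2048
(0,4): OLD=959899/32768 → NEW=0, ERR=959899/32768
(1,0): OLD=18567/128 → NEW=255, ERR=-14073/128
(1,1): OLD=28913/1024 → NEW=0, ERR=28913/1024
(1,2): OLD=247813/32768 → NEW=0, ERR=247813/32768
(1,3): OLD=6425857/131072 → NEW=0, ERR=6425857/131072
(1,4): OLD=122388067/2097152 → NEW=0, ERR=122388067/2097152
(2,0): OLD=785387/16384 → NEW=0, ERR=785387/16384
(2,1): OLD=56278153/524288 → NEW=0, ERR=56278153/524288
(2,2): OLD=1151608667/8388608 → NEW=255, ERR=-987486373/8388608
(2,3): OLD=5936989793/134217728 → NEW=0, ERR=5936989793/134217728
(2,4): OLD=138842795111/2147483648 → NEW=0, ERR=138842795111/2147483648
(3,0): OLD=512600187/8388608 → NEW=0, ERR=512600187/8388608
(3,1): OLD=7798221087/67108864 → NEW=0, ERR=7798221087/67108864
(3,2): OLD=184800929861/2147483648 → NEW=0, ERR=184800929861/2147483648
(3,3): OLD=374681181965/4294967296 → NEW=0, ERR=374681181965/4294967296
(3,4): OLD=8118190072193/68719476736 → NEW=0, ERR=8118190072193/68719476736
(4,0): OLD=84700860053/1073741824 → NEW=0, ERR=84700860053/1073741824
(4,1): OLD=6348971258709/34359738368 → NEW=255, ERR=-2412762025131/34359738368
(4,2): OLD=39467080098843/549755813888 → NEW=0, ERR=39467080098843/549755813888
(4,3): OLD=1444306372658773/8796093022208 → NEW=255, ERR=-798697348004267/8796093022208
(4,4): OLD=10786681409132243/140737488355328 → NEW=0, ERR=10786681409132243/140737488355328
(5,0): OLD=49744560830239/549755813888 → NEW=0, ERR=49744560830239/549755813888
(5,1): OLD=395974033822045/4398046511104 → NEW=0, ERR=395974033822045/4398046511104
(5,2): OLD=11879693246604165/140737488355328 → NEW=0, ERR=11879693246604165/140737488355328
(5,3): OLD=39075318448342187/562949953421312 → NEW=0, ERR=39075318448342187/562949953421312
(5,4): OLD=1329856953268125289/9007199254740992 → NEW=255, ERR=-966978856690827671/9007199254740992
Output grid:
  Row 0: ..#..  (4 black, running=4)
  Row 1: #....  (4 black, running=8)
  Row 2: ..#..  (4 black, running=12)
  Row 3: .....  (5 black, running=17)
  Row 4: .#.#.  (3 black, running=20)
  Row 5: ....#  (4 black, running=24)

Answer: 24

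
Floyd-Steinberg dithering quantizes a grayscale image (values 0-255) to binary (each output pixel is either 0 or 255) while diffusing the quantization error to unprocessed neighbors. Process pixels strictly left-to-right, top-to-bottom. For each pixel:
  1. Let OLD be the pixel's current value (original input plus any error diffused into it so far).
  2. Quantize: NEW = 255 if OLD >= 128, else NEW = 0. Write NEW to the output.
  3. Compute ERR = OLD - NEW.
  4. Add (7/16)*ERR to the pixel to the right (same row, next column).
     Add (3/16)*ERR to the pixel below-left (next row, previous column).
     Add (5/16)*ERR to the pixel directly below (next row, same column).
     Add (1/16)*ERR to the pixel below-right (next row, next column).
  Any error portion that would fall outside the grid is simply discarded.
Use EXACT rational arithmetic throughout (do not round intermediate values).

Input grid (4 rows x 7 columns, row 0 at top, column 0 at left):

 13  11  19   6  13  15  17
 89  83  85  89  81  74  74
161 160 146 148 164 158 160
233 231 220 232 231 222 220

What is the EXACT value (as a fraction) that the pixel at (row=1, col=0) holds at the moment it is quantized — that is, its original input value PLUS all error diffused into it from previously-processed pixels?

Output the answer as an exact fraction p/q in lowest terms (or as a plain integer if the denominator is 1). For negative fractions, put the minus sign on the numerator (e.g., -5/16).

(0,0): OLD=13 → NEW=0, ERR=13
(0,1): OLD=267/16 → NEW=0, ERR=267/16
(0,2): OLD=6733/256 → NEW=0, ERR=6733/256
(0,3): OLD=71707/4096 → NEW=0, ERR=71707/4096
(0,4): OLD=1353917/65536 → NEW=0, ERR=1353917/65536
(0,5): OLD=25206059/1048576 → NEW=0, ERR=25206059/1048576
(0,6): OLD=461655085/16777216 → NEW=0, ERR=461655085/16777216
(1,0): OLD=24625/256 → NEW=0, ERR=24625/256
Target (1,0): original=89, with diffused error = 24625/256

Answer: 24625/256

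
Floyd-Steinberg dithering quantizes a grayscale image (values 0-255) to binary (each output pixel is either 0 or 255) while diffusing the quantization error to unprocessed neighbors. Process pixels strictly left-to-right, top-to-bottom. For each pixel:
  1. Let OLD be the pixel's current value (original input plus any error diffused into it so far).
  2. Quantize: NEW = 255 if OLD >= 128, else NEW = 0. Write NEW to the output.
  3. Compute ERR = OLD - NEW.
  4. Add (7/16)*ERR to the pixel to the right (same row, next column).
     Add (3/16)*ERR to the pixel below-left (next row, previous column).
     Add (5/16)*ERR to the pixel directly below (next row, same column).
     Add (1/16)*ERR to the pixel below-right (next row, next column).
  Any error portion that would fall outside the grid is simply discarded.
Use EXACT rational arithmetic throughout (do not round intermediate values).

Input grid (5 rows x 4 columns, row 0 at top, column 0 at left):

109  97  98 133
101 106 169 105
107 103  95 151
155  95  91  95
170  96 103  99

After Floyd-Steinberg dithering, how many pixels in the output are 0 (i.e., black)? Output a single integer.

(0,0): OLD=109 → NEW=0, ERR=109
(0,1): OLD=2315/16 → NEW=255, ERR=-1765/16
(0,2): OLD=12733/256 → NEW=0, ERR=12733/256
(0,3): OLD=633899/4096 → NEW=255, ERR=-410581/4096
(1,0): OLD=29281/256 → NEW=0, ERR=29281/256
(1,1): OLD=282023/2048 → NEW=255, ERR=-240217/2048
(1,2): OLD=7047603/65536 → NEW=0, ERR=7047603/65536
(1,3): OLD=129846869/1048576 → NEW=0, ERR=129846869/1048576
(2,0): OLD=3956765/32768 → NEW=0, ERR=3956765/32768
(2,1): OLD=153602063/1048576 → NEW=255, ERR=-113784817/1048576
(2,2): OLD=203462443/2097152 → NEW=0, ERR=203462443/2097152
(2,3): OLD=8014948319/33554432 → NEW=255, ERR=-541431841/33554432
(3,0): OLD=2892196429/16777216 → NEW=255, ERR=-1385993651/16777216
(3,1): OLD=13605589715/268435456 → NEW=0, ERR=13605589715/268435456
(3,2): OLD=574173838125/4294967296 → NEW=255, ERR=-521042822355/4294967296
(3,3): OLD=2951225238459/68719476736 → NEW=0, ERR=2951225238459/68719476736
(4,0): OLD=660081717385/4294967296 → NEW=255, ERR=-435134943095/4294967296
(4,1): OLD=1360814750235/34359738368 → NEW=0, ERR=1360814750235/34359738368
(4,2): OLD=102954385058235/1099511627776 → NEW=0, ERR=102954385058235/1099511627776
(4,3): OLD=2565018170358669/17592186044416 → NEW=255, ERR=-1920989270967411/17592186044416
Output grid:
  Row 0: .#.#  (2 black, running=2)
  Row 1: .#..  (3 black, running=5)
  Row 2: .#.#  (2 black, running=7)
  Row 3: #.#.  (2 black, running=9)
  Row 4: #..#  (2 black, running=11)

Answer: 11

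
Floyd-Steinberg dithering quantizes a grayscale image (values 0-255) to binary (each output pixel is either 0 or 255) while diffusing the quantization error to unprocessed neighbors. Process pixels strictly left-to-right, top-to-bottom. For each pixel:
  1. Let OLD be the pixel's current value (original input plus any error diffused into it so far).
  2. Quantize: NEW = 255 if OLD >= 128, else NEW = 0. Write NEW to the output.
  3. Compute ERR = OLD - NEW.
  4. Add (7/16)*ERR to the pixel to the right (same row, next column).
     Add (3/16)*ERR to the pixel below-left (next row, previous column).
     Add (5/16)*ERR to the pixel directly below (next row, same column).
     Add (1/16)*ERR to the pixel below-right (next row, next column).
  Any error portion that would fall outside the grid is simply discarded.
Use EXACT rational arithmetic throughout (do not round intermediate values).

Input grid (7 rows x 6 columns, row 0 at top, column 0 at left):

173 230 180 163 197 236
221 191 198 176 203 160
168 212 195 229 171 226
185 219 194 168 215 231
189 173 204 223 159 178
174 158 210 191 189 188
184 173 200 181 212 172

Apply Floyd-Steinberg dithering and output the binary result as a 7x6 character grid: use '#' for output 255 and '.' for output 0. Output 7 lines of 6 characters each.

Answer: ###.##
#.###.
####.#
##.###
#.##.#
######
#.#.#.

Derivation:
(0,0): OLD=173 → NEW=255, ERR=-82
(0,1): OLD=1553/8 → NEW=255, ERR=-487/8
(0,2): OLD=19631/128 → NEW=255, ERR=-13009/128
(0,3): OLD=242761/2048 → NEW=0, ERR=242761/2048
(0,4): OLD=8154623/32768 → NEW=255, ERR=-201217/32768
(0,5): OLD=122323449/524288 → NEW=255, ERR=-11369991/524288
(1,0): OLD=23547/128 → NEW=255, ERR=-9093/128
(1,1): OLD=119517/1024 → NEW=0, ERR=119517/1024
(1,2): OLD=7724193/32768 → NEW=255, ERR=-631647/32768
(1,3): OLD=25835021/131072 → NEW=255, ERR=-7588339/131072
(1,4): OLD=1502353415/8388608 → NEW=255, ERR=-636741625/8388608
(1,5): OLD=16056534273/134217728 → NEW=0, ERR=16056534273/134217728
(2,0): OLD=2747343/16384 → NEW=255, ERR=-1430577/16384
(2,1): OLD=106020949/524288 → NEW=255, ERR=-27672491/524288
(2,2): OLD=1361671999/8388608 → NEW=255, ERR=-777423041/8388608
(2,3): OLD=10396851719/67108864 → NEW=255, ERR=-6715908601/67108864
(2,4): OLD=262656797077/2147483648 → NEW=0, ERR=262656797077/2147483648
(2,5): OLD=10725415336547/34359738368 → NEW=255, ERR=1963682052707/34359738368
(3,0): OLD=1239982687/8388608 → NEW=255, ERR=-899112353/8388608
(3,1): OLD=8910686067/67108864 → NEW=255, ERR=-8202074253/67108864
(3,2): OLD=48052333897/536870912 → NEW=0, ERR=48052333897/536870912
(3,3): OLD=6632306111515/34359738368 → NEW=255, ERR=-2129427172325/34359738368
(3,4): OLD=63378277250107/274877906944 → NEW=255, ERR=-6715589020613/274877906944
(3,5): OLD=1081106973054869/4398046511104 → NEW=255, ERR=-40394887276651/4398046511104
(4,0): OLD=142366487857/1073741824 → NEW=255, ERR=-131437677263/1073741824
(4,1): OLD=1569115309949/17179869184 → NEW=0, ERR=1569115309949/17179869184
(4,2): OLD=138906803684967/549755813888 → NEW=255, ERR=-1280928856473/549755813888
(4,3): OLD=1791120123957923/8796093022208 → NEW=255, ERR=-451883596705117/8796093022208
(4,4): OLD=17352078548488147/140737488355328 → NEW=0, ERR=17352078548488147/140737488355328
(4,5): OLD=512383353132573157/2251799813685248 → NEW=255, ERR=-61825599357165083/2251799813685248
(5,0): OLD=42021087557063/274877906944 → NEW=255, ERR=-28072778713657/274877906944
(5,1): OLD=1176683367781431/8796093022208 → NEW=255, ERR=-1066320352881609/8796093022208
(5,2): OLD=10717946012254157/70368744177664 → NEW=255, ERR=-7226083753050163/70368744177664
(5,3): OLD=344506221992978079/2251799813685248 → NEW=255, ERR=-229702730496760161/2251799813685248
(5,4): OLD=786066351019739423/4503599627370496 → NEW=255, ERR=-362351553959737057/4503599627370496
(5,5): OLD=10947377321392262443/72057594037927936 → NEW=255, ERR=-7427309158279361237/72057594037927936
(6,0): OLD=18205092204550405/140737488355328 → NEW=255, ERR=-17682967326058235/140737488355328
(6,1): OLD=122745203034918177/2251799813685248 → NEW=0, ERR=122745203034918177/2251799813685248
(6,2): OLD=1486679055680305593/9007199254740992 → NEW=255, ERR=-810156754278647367/9007199254740992
(6,3): OLD=12720649107695334837/144115188075855872 → NEW=0, ERR=12720649107695334837/144115188075855872
(6,4): OLD=460642183372143714837/2305843009213693952 → NEW=255, ERR=-127347783977348242923/2305843009213693952
(6,5): OLD=4080352012562564884339/36893488147419103232 → NEW=0, ERR=4080352012562564884339/36893488147419103232
Row 0: ###.##
Row 1: #.###.
Row 2: ####.#
Row 3: ##.###
Row 4: #.##.#
Row 5: ######
Row 6: #.#.#.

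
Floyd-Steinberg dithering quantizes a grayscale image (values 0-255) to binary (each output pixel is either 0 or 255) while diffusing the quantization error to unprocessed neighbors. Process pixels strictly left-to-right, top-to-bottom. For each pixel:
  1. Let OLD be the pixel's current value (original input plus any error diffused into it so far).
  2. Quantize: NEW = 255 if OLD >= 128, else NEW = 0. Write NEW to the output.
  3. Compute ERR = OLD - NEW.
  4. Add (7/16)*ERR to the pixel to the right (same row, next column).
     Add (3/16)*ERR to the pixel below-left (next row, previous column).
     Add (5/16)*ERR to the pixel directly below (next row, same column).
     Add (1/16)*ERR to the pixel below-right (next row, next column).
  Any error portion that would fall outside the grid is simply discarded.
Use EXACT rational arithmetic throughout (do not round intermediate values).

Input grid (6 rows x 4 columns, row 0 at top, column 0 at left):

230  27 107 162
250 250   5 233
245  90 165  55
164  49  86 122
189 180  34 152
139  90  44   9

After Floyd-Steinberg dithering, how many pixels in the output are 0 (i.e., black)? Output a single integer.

(0,0): OLD=230 → NEW=255, ERR=-25
(0,1): OLD=257/16 → NEW=0, ERR=257/16
(0,2): OLD=29191/256 → NEW=0, ERR=29191/256
(0,3): OLD=867889/4096 → NEW=255, ERR=-176591/4096
(1,0): OLD=62771/256 → NEW=255, ERR=-2509/256
(1,1): OLD=554085/2048 → NEW=255, ERR=31845/2048
(1,2): OLD=2644809/65536 → NEW=0, ERR=2644809/65536
(1,3): OLD=256177487/1048576 → NEW=255, ERR=-11209393/1048576
(2,0): OLD=8023335/32768 → NEW=255, ERR=-332505/32768
(2,1): OLD=102104093/1048576 → NEW=0, ERR=102104093/1048576
(2,2): OLD=459653809/2097152 → NEW=255, ERR=-75119951/2097152
(2,3): OLD=1292194061/33554432 → NEW=0, ERR=1292194061/33554432
(3,0): OLD=3004574903/16777216 → NEW=255, ERR=-1273615177/16777216
(3,1): OLD=10433237161/268435456 → NEW=0, ERR=10433237161/268435456
(3,2): OLD=451474384215/4294967296 → NEW=0, ERR=451474384215/4294967296
(3,3): OLD=12217255390689/68719476736 → NEW=255, ERR=-5306211176991/68719476736
(4,0): OLD=741159316267/4294967296 → NEW=255, ERR=-354057344213/4294967296
(4,1): OLD=5877070521601/34359738368 → NEW=255, ERR=-2884662762239/34359738368
(4,2): OLD=19868342592481/1099511627776 → NEW=0, ERR=19868342592481/1099511627776
(4,3): OLD=2504171225098359/17592186044416 → NEW=255, ERR=-1981836216227721/17592186044416
(5,0): OLD=53599776075195/549755813888 → NEW=0, ERR=53599776075195/549755813888
(5,1): OLD=1841113914750845/17592186044416 → NEW=0, ERR=1841113914750845/17592186044416
(5,2): OLD=607490868842929/8796093022208 → NEW=0, ERR=607490868842929/8796093022208
(5,3): OLD=1446859354538001/281474976710656 → NEW=0, ERR=1446859354538001/281474976710656
Output grid:
  Row 0: #..#  (2 black, running=2)
  Row 1: ##.#  (1 black, running=3)
  Row 2: #.#.  (2 black, running=5)
  Row 3: #..#  (2 black, running=7)
  Row 4: ##.#  (1 black, running=8)
  Row 5: ....  (4 black, running=12)

Answer: 12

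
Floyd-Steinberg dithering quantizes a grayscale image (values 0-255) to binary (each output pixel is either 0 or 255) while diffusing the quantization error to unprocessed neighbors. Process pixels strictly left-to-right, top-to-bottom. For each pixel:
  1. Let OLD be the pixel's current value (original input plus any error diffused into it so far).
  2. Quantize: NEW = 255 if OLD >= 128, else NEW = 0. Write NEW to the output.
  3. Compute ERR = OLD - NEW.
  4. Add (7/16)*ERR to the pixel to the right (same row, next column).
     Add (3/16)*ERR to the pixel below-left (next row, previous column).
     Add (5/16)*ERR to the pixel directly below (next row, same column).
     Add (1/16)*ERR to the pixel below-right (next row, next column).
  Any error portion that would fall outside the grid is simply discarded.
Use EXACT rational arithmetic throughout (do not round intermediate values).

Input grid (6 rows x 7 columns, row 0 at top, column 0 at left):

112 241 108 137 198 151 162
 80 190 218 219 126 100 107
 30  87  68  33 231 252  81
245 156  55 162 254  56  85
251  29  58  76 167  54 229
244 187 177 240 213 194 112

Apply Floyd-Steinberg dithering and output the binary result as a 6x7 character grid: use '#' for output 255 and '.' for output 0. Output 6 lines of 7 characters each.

(0,0): OLD=112 → NEW=0, ERR=112
(0,1): OLD=290 → NEW=255, ERR=35
(0,2): OLD=1973/16 → NEW=0, ERR=1973/16
(0,3): OLD=48883/256 → NEW=255, ERR=-16397/256
(0,4): OLD=696229/4096 → NEW=255, ERR=-348251/4096
(0,5): OLD=7458179/65536 → NEW=0, ERR=7458179/65536
(0,6): OLD=222076565/1048576 → NEW=255, ERR=-45310315/1048576
(1,0): OLD=1945/16 → NEW=0, ERR=1945/16
(1,1): OLD=36383/128 → NEW=255, ERR=3743/128
(1,2): OLD=1062939/4096 → NEW=255, ERR=18459/4096
(1,3): OLD=3157543/16384 → NEW=255, ERR=-1020377/16384
(1,4): OLD=93866845/1048576 → NEW=0, ERR=93866845/1048576
(1,5): OLD=1353180317/8388608 → NEW=255, ERR=-785914723/8388608
(1,6): OLD=8002128147/134217728 → NEW=0, ERR=8002128147/134217728
(2,0): OLD=150469/2048 → NEW=0, ERR=150469/2048
(2,1): OLD=8960375/65536 → NEW=255, ERR=-7751305/65536
(2,2): OLD=8192645/1048576 → NEW=0, ERR=8192645/1048576
(2,3): OLD=285401021/8388608 → NEW=0, ERR=285401021/8388608
(2,4): OLD=16938299461/67108864 → NEW=255, ERR=-174460859/67108864
(2,5): OLD=511871590031/2147483648 → NEW=255, ERR=-35736740209/2147483648
(2,6): OLD=2971957709017/34359738368 → NEW=0, ERR=2971957709017/34359738368
(3,0): OLD=257722245/1048576 → NEW=255, ERR=-9664635/1048576
(3,1): OLD=1015553457/8388608 → NEW=0, ERR=1015553457/8388608
(3,2): OLD=7341295531/67108864 → NEW=0, ERR=7341295531/67108864
(3,3): OLD=59188057937/268435456 → NEW=255, ERR=-9262983343/268435456
(3,4): OLD=8146585181573/34359738368 → NEW=255, ERR=-615148102267/34359738368
(3,5): OLD=16223949406191/274877906944 → NEW=0, ERR=16223949406191/274877906944
(3,6): OLD=601705604901105/4398046511104 → NEW=255, ERR=-519796255430415/4398046511104
(4,0): OLD=36348724699/134217728 → NEW=255, ERR=2123204059/134217728
(4,1): OLD=201194430671/2147483648 → NEW=0, ERR=201194430671/2147483648
(4,2): OLD=4613503209761/34359738368 → NEW=255, ERR=-4148230074079/34359738368
(4,3): OLD=4364410501243/274877906944 → NEW=0, ERR=4364410501243/274877906944
(4,4): OLD=389802635023865/2199023255552 → NEW=255, ERR=-170948295141895/2199023255552
(4,5): OLD=1066424282721185/70368744177664 → NEW=0, ERR=1066424282721185/70368744177664
(4,6): OLD=227865679259560887/1125899906842624 → NEW=255, ERR=-59238796985308233/1125899906842624
(5,0): OLD=9157215778525/34359738368 → NEW=255, ERR=395482494685/34359738368
(5,1): OLD=54883559565199/274877906944 → NEW=255, ERR=-15210306705521/274877906944
(5,2): OLD=272449500596609/2199023255552 → NEW=0, ERR=272449500596609/2199023255552
(5,3): OLD=4873820307689461/17592186044416 → NEW=255, ERR=387812866363381/17592186044416
(5,4): OLD=227640275129432143/1125899906842624 → NEW=255, ERR=-59464201115436977/1125899906842624
(5,5): OLD=1449307963790282959/9007199254740992 → NEW=255, ERR=-847527846168670001/9007199254740992
(5,6): OLD=7975156570091150017/144115188075855872 → NEW=0, ERR=7975156570091150017/144115188075855872
Row 0: .#.##.#
Row 1: .###.#.
Row 2: .#..##.
Row 3: #..##.#
Row 4: #.#.#.#
Row 5: ##.###.

Answer: .#.##.#
.###.#.
.#..##.
#..##.#
#.#.#.#
##.###.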